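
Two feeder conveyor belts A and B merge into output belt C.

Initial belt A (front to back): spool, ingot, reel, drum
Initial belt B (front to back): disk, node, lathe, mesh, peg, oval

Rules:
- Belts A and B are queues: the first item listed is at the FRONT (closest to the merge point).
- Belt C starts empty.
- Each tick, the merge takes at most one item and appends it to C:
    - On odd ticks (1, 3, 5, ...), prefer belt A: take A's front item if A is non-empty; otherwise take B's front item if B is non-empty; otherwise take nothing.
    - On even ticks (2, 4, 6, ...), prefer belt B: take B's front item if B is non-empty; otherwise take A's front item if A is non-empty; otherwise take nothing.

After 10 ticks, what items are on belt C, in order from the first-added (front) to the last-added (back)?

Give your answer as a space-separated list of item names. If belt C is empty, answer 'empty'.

Tick 1: prefer A, take spool from A; A=[ingot,reel,drum] B=[disk,node,lathe,mesh,peg,oval] C=[spool]
Tick 2: prefer B, take disk from B; A=[ingot,reel,drum] B=[node,lathe,mesh,peg,oval] C=[spool,disk]
Tick 3: prefer A, take ingot from A; A=[reel,drum] B=[node,lathe,mesh,peg,oval] C=[spool,disk,ingot]
Tick 4: prefer B, take node from B; A=[reel,drum] B=[lathe,mesh,peg,oval] C=[spool,disk,ingot,node]
Tick 5: prefer A, take reel from A; A=[drum] B=[lathe,mesh,peg,oval] C=[spool,disk,ingot,node,reel]
Tick 6: prefer B, take lathe from B; A=[drum] B=[mesh,peg,oval] C=[spool,disk,ingot,node,reel,lathe]
Tick 7: prefer A, take drum from A; A=[-] B=[mesh,peg,oval] C=[spool,disk,ingot,node,reel,lathe,drum]
Tick 8: prefer B, take mesh from B; A=[-] B=[peg,oval] C=[spool,disk,ingot,node,reel,lathe,drum,mesh]
Tick 9: prefer A, take peg from B; A=[-] B=[oval] C=[spool,disk,ingot,node,reel,lathe,drum,mesh,peg]
Tick 10: prefer B, take oval from B; A=[-] B=[-] C=[spool,disk,ingot,node,reel,lathe,drum,mesh,peg,oval]

Answer: spool disk ingot node reel lathe drum mesh peg oval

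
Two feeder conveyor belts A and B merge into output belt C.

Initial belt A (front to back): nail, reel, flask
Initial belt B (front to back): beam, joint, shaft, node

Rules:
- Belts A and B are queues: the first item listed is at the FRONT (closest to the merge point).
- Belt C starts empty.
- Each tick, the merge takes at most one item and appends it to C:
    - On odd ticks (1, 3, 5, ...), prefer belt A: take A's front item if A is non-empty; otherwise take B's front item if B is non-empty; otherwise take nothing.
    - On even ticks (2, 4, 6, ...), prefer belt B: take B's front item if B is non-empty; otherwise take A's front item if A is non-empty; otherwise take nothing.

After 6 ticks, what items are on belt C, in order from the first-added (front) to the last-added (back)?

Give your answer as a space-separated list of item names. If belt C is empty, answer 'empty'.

Answer: nail beam reel joint flask shaft

Derivation:
Tick 1: prefer A, take nail from A; A=[reel,flask] B=[beam,joint,shaft,node] C=[nail]
Tick 2: prefer B, take beam from B; A=[reel,flask] B=[joint,shaft,node] C=[nail,beam]
Tick 3: prefer A, take reel from A; A=[flask] B=[joint,shaft,node] C=[nail,beam,reel]
Tick 4: prefer B, take joint from B; A=[flask] B=[shaft,node] C=[nail,beam,reel,joint]
Tick 5: prefer A, take flask from A; A=[-] B=[shaft,node] C=[nail,beam,reel,joint,flask]
Tick 6: prefer B, take shaft from B; A=[-] B=[node] C=[nail,beam,reel,joint,flask,shaft]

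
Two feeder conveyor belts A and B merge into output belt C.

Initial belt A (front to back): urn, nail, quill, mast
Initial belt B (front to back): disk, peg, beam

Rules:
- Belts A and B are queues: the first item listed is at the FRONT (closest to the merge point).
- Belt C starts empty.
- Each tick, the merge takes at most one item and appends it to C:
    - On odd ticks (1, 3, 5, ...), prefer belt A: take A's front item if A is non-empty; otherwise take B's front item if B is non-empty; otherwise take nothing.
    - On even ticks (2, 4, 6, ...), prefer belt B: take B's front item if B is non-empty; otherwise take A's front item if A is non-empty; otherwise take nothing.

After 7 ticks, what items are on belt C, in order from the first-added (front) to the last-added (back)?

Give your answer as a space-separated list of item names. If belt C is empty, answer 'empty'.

Tick 1: prefer A, take urn from A; A=[nail,quill,mast] B=[disk,peg,beam] C=[urn]
Tick 2: prefer B, take disk from B; A=[nail,quill,mast] B=[peg,beam] C=[urn,disk]
Tick 3: prefer A, take nail from A; A=[quill,mast] B=[peg,beam] C=[urn,disk,nail]
Tick 4: prefer B, take peg from B; A=[quill,mast] B=[beam] C=[urn,disk,nail,peg]
Tick 5: prefer A, take quill from A; A=[mast] B=[beam] C=[urn,disk,nail,peg,quill]
Tick 6: prefer B, take beam from B; A=[mast] B=[-] C=[urn,disk,nail,peg,quill,beam]
Tick 7: prefer A, take mast from A; A=[-] B=[-] C=[urn,disk,nail,peg,quill,beam,mast]

Answer: urn disk nail peg quill beam mast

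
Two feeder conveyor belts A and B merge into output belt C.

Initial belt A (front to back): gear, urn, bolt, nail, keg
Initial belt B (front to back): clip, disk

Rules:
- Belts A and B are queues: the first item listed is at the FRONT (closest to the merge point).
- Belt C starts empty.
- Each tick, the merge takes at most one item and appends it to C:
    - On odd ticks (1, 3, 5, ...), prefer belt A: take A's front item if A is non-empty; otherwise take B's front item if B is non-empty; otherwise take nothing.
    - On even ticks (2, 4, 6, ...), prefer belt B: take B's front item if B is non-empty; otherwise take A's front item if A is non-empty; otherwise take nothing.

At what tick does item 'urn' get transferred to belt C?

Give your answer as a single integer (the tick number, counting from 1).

Tick 1: prefer A, take gear from A; A=[urn,bolt,nail,keg] B=[clip,disk] C=[gear]
Tick 2: prefer B, take clip from B; A=[urn,bolt,nail,keg] B=[disk] C=[gear,clip]
Tick 3: prefer A, take urn from A; A=[bolt,nail,keg] B=[disk] C=[gear,clip,urn]

Answer: 3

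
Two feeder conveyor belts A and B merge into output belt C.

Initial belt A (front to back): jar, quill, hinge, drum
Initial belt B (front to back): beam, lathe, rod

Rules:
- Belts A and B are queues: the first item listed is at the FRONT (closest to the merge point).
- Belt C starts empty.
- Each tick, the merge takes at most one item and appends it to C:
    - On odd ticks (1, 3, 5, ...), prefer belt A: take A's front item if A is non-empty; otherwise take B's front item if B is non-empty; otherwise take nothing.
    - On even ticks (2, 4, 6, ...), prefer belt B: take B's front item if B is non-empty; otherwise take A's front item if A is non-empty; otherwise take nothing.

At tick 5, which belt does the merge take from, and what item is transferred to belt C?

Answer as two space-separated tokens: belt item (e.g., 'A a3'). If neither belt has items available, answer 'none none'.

Tick 1: prefer A, take jar from A; A=[quill,hinge,drum] B=[beam,lathe,rod] C=[jar]
Tick 2: prefer B, take beam from B; A=[quill,hinge,drum] B=[lathe,rod] C=[jar,beam]
Tick 3: prefer A, take quill from A; A=[hinge,drum] B=[lathe,rod] C=[jar,beam,quill]
Tick 4: prefer B, take lathe from B; A=[hinge,drum] B=[rod] C=[jar,beam,quill,lathe]
Tick 5: prefer A, take hinge from A; A=[drum] B=[rod] C=[jar,beam,quill,lathe,hinge]

Answer: A hinge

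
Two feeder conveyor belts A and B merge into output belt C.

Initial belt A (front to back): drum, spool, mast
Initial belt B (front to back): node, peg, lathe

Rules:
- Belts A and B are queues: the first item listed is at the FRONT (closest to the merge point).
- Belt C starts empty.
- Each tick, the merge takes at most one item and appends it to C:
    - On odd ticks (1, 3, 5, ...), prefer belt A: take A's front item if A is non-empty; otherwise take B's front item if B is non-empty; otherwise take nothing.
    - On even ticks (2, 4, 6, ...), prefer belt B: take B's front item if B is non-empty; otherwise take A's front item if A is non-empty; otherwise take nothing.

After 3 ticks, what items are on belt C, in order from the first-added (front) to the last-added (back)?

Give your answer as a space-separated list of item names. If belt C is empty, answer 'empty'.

Tick 1: prefer A, take drum from A; A=[spool,mast] B=[node,peg,lathe] C=[drum]
Tick 2: prefer B, take node from B; A=[spool,mast] B=[peg,lathe] C=[drum,node]
Tick 3: prefer A, take spool from A; A=[mast] B=[peg,lathe] C=[drum,node,spool]

Answer: drum node spool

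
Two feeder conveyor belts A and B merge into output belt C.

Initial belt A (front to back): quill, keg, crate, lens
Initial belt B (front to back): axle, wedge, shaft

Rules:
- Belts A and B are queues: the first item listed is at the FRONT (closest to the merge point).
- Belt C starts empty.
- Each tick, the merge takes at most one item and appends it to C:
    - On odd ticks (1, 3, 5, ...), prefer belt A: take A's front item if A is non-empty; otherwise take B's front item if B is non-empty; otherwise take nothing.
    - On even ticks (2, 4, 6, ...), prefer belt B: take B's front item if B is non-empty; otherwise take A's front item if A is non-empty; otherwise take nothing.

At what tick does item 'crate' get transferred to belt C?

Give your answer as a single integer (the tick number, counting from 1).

Answer: 5

Derivation:
Tick 1: prefer A, take quill from A; A=[keg,crate,lens] B=[axle,wedge,shaft] C=[quill]
Tick 2: prefer B, take axle from B; A=[keg,crate,lens] B=[wedge,shaft] C=[quill,axle]
Tick 3: prefer A, take keg from A; A=[crate,lens] B=[wedge,shaft] C=[quill,axle,keg]
Tick 4: prefer B, take wedge from B; A=[crate,lens] B=[shaft] C=[quill,axle,keg,wedge]
Tick 5: prefer A, take crate from A; A=[lens] B=[shaft] C=[quill,axle,keg,wedge,crate]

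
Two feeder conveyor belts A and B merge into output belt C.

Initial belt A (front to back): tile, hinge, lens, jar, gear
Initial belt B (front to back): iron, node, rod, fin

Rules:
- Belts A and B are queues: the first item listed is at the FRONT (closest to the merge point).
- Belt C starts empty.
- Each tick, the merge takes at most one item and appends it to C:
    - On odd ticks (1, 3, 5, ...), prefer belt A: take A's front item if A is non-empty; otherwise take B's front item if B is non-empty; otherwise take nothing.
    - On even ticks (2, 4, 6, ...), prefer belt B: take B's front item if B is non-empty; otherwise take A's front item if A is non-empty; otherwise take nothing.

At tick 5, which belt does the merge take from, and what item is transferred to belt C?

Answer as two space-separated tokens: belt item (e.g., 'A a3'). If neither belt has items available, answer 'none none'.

Answer: A lens

Derivation:
Tick 1: prefer A, take tile from A; A=[hinge,lens,jar,gear] B=[iron,node,rod,fin] C=[tile]
Tick 2: prefer B, take iron from B; A=[hinge,lens,jar,gear] B=[node,rod,fin] C=[tile,iron]
Tick 3: prefer A, take hinge from A; A=[lens,jar,gear] B=[node,rod,fin] C=[tile,iron,hinge]
Tick 4: prefer B, take node from B; A=[lens,jar,gear] B=[rod,fin] C=[tile,iron,hinge,node]
Tick 5: prefer A, take lens from A; A=[jar,gear] B=[rod,fin] C=[tile,iron,hinge,node,lens]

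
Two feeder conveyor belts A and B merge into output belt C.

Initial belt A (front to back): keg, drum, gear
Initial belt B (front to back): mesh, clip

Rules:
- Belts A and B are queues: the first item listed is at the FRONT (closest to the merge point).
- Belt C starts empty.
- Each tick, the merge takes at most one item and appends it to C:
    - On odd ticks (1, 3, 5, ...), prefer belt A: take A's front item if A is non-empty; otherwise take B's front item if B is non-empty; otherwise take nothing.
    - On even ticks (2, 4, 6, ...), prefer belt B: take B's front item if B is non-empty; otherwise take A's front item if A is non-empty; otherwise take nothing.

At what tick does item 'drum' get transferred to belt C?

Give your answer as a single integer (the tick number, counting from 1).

Tick 1: prefer A, take keg from A; A=[drum,gear] B=[mesh,clip] C=[keg]
Tick 2: prefer B, take mesh from B; A=[drum,gear] B=[clip] C=[keg,mesh]
Tick 3: prefer A, take drum from A; A=[gear] B=[clip] C=[keg,mesh,drum]

Answer: 3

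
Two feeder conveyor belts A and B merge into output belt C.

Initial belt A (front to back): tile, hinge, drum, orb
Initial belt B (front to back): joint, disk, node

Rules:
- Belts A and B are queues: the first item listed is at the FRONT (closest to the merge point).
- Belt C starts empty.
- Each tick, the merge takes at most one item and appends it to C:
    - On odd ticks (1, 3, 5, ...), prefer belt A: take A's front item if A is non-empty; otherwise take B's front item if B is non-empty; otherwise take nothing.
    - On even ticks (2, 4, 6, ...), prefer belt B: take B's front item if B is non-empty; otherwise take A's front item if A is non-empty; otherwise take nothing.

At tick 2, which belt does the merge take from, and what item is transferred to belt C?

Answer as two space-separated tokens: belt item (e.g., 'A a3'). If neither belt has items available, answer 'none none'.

Answer: B joint

Derivation:
Tick 1: prefer A, take tile from A; A=[hinge,drum,orb] B=[joint,disk,node] C=[tile]
Tick 2: prefer B, take joint from B; A=[hinge,drum,orb] B=[disk,node] C=[tile,joint]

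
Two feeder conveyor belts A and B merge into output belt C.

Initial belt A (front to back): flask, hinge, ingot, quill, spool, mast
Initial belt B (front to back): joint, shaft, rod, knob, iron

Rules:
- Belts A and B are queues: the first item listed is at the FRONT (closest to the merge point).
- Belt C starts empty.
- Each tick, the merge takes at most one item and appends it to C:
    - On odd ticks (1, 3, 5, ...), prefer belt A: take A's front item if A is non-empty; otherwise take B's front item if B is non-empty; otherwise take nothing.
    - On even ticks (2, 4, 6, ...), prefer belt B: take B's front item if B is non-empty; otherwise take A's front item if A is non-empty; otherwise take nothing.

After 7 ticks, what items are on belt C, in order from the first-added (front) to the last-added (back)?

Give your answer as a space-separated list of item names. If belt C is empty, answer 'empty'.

Tick 1: prefer A, take flask from A; A=[hinge,ingot,quill,spool,mast] B=[joint,shaft,rod,knob,iron] C=[flask]
Tick 2: prefer B, take joint from B; A=[hinge,ingot,quill,spool,mast] B=[shaft,rod,knob,iron] C=[flask,joint]
Tick 3: prefer A, take hinge from A; A=[ingot,quill,spool,mast] B=[shaft,rod,knob,iron] C=[flask,joint,hinge]
Tick 4: prefer B, take shaft from B; A=[ingot,quill,spool,mast] B=[rod,knob,iron] C=[flask,joint,hinge,shaft]
Tick 5: prefer A, take ingot from A; A=[quill,spool,mast] B=[rod,knob,iron] C=[flask,joint,hinge,shaft,ingot]
Tick 6: prefer B, take rod from B; A=[quill,spool,mast] B=[knob,iron] C=[flask,joint,hinge,shaft,ingot,rod]
Tick 7: prefer A, take quill from A; A=[spool,mast] B=[knob,iron] C=[flask,joint,hinge,shaft,ingot,rod,quill]

Answer: flask joint hinge shaft ingot rod quill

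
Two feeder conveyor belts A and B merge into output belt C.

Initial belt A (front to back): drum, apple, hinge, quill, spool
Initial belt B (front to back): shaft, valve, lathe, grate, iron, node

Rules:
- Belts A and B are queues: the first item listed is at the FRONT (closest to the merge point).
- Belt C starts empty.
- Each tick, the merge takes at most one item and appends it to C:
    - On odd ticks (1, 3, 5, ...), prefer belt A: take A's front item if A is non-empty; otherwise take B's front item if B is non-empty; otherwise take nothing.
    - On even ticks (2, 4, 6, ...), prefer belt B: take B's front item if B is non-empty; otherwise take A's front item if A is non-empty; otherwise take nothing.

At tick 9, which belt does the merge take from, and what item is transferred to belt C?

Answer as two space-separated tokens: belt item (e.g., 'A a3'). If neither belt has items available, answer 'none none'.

Tick 1: prefer A, take drum from A; A=[apple,hinge,quill,spool] B=[shaft,valve,lathe,grate,iron,node] C=[drum]
Tick 2: prefer B, take shaft from B; A=[apple,hinge,quill,spool] B=[valve,lathe,grate,iron,node] C=[drum,shaft]
Tick 3: prefer A, take apple from A; A=[hinge,quill,spool] B=[valve,lathe,grate,iron,node] C=[drum,shaft,apple]
Tick 4: prefer B, take valve from B; A=[hinge,quill,spool] B=[lathe,grate,iron,node] C=[drum,shaft,apple,valve]
Tick 5: prefer A, take hinge from A; A=[quill,spool] B=[lathe,grate,iron,node] C=[drum,shaft,apple,valve,hinge]
Tick 6: prefer B, take lathe from B; A=[quill,spool] B=[grate,iron,node] C=[drum,shaft,apple,valve,hinge,lathe]
Tick 7: prefer A, take quill from A; A=[spool] B=[grate,iron,node] C=[drum,shaft,apple,valve,hinge,lathe,quill]
Tick 8: prefer B, take grate from B; A=[spool] B=[iron,node] C=[drum,shaft,apple,valve,hinge,lathe,quill,grate]
Tick 9: prefer A, take spool from A; A=[-] B=[iron,node] C=[drum,shaft,apple,valve,hinge,lathe,quill,grate,spool]

Answer: A spool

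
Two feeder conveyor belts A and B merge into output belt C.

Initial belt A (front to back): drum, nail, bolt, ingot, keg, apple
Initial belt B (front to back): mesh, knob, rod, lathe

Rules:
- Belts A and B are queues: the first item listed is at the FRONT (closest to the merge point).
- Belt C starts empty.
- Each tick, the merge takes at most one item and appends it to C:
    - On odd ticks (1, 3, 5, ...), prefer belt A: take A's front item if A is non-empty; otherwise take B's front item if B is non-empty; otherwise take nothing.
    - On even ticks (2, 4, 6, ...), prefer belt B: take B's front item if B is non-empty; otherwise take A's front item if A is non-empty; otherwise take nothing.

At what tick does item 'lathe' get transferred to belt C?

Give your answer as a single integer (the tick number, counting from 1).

Tick 1: prefer A, take drum from A; A=[nail,bolt,ingot,keg,apple] B=[mesh,knob,rod,lathe] C=[drum]
Tick 2: prefer B, take mesh from B; A=[nail,bolt,ingot,keg,apple] B=[knob,rod,lathe] C=[drum,mesh]
Tick 3: prefer A, take nail from A; A=[bolt,ingot,keg,apple] B=[knob,rod,lathe] C=[drum,mesh,nail]
Tick 4: prefer B, take knob from B; A=[bolt,ingot,keg,apple] B=[rod,lathe] C=[drum,mesh,nail,knob]
Tick 5: prefer A, take bolt from A; A=[ingot,keg,apple] B=[rod,lathe] C=[drum,mesh,nail,knob,bolt]
Tick 6: prefer B, take rod from B; A=[ingot,keg,apple] B=[lathe] C=[drum,mesh,nail,knob,bolt,rod]
Tick 7: prefer A, take ingot from A; A=[keg,apple] B=[lathe] C=[drum,mesh,nail,knob,bolt,rod,ingot]
Tick 8: prefer B, take lathe from B; A=[keg,apple] B=[-] C=[drum,mesh,nail,knob,bolt,rod,ingot,lathe]

Answer: 8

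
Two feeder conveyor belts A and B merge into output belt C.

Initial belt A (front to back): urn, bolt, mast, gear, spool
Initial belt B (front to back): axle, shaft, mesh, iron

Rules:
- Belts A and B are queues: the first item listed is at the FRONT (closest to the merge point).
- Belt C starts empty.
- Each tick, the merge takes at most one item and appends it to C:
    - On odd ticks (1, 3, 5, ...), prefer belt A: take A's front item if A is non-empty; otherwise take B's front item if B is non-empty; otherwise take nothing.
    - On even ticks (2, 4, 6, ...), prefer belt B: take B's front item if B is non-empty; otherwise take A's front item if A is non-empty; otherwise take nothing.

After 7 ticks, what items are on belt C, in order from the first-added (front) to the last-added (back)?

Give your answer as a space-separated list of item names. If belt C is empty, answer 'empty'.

Tick 1: prefer A, take urn from A; A=[bolt,mast,gear,spool] B=[axle,shaft,mesh,iron] C=[urn]
Tick 2: prefer B, take axle from B; A=[bolt,mast,gear,spool] B=[shaft,mesh,iron] C=[urn,axle]
Tick 3: prefer A, take bolt from A; A=[mast,gear,spool] B=[shaft,mesh,iron] C=[urn,axle,bolt]
Tick 4: prefer B, take shaft from B; A=[mast,gear,spool] B=[mesh,iron] C=[urn,axle,bolt,shaft]
Tick 5: prefer A, take mast from A; A=[gear,spool] B=[mesh,iron] C=[urn,axle,bolt,shaft,mast]
Tick 6: prefer B, take mesh from B; A=[gear,spool] B=[iron] C=[urn,axle,bolt,shaft,mast,mesh]
Tick 7: prefer A, take gear from A; A=[spool] B=[iron] C=[urn,axle,bolt,shaft,mast,mesh,gear]

Answer: urn axle bolt shaft mast mesh gear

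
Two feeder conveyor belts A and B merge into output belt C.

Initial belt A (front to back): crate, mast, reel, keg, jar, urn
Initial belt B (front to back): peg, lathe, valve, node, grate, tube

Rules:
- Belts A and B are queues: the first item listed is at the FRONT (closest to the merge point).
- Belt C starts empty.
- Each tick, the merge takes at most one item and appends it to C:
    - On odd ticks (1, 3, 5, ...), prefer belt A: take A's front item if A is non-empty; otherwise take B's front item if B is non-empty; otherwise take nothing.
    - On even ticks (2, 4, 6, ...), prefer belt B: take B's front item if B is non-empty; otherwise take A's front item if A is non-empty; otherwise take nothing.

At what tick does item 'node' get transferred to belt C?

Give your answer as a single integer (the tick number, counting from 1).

Tick 1: prefer A, take crate from A; A=[mast,reel,keg,jar,urn] B=[peg,lathe,valve,node,grate,tube] C=[crate]
Tick 2: prefer B, take peg from B; A=[mast,reel,keg,jar,urn] B=[lathe,valve,node,grate,tube] C=[crate,peg]
Tick 3: prefer A, take mast from A; A=[reel,keg,jar,urn] B=[lathe,valve,node,grate,tube] C=[crate,peg,mast]
Tick 4: prefer B, take lathe from B; A=[reel,keg,jar,urn] B=[valve,node,grate,tube] C=[crate,peg,mast,lathe]
Tick 5: prefer A, take reel from A; A=[keg,jar,urn] B=[valve,node,grate,tube] C=[crate,peg,mast,lathe,reel]
Tick 6: prefer B, take valve from B; A=[keg,jar,urn] B=[node,grate,tube] C=[crate,peg,mast,lathe,reel,valve]
Tick 7: prefer A, take keg from A; A=[jar,urn] B=[node,grate,tube] C=[crate,peg,mast,lathe,reel,valve,keg]
Tick 8: prefer B, take node from B; A=[jar,urn] B=[grate,tube] C=[crate,peg,mast,lathe,reel,valve,keg,node]

Answer: 8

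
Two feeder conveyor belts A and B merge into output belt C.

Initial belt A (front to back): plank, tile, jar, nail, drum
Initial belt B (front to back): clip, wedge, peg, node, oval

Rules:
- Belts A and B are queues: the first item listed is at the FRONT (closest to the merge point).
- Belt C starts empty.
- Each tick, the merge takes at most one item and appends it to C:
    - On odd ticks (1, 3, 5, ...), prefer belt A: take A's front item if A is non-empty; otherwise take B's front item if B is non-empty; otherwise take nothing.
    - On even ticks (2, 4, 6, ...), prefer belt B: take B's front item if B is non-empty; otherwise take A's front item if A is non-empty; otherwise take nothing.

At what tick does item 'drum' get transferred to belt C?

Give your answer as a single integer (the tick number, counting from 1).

Tick 1: prefer A, take plank from A; A=[tile,jar,nail,drum] B=[clip,wedge,peg,node,oval] C=[plank]
Tick 2: prefer B, take clip from B; A=[tile,jar,nail,drum] B=[wedge,peg,node,oval] C=[plank,clip]
Tick 3: prefer A, take tile from A; A=[jar,nail,drum] B=[wedge,peg,node,oval] C=[plank,clip,tile]
Tick 4: prefer B, take wedge from B; A=[jar,nail,drum] B=[peg,node,oval] C=[plank,clip,tile,wedge]
Tick 5: prefer A, take jar from A; A=[nail,drum] B=[peg,node,oval] C=[plank,clip,tile,wedge,jar]
Tick 6: prefer B, take peg from B; A=[nail,drum] B=[node,oval] C=[plank,clip,tile,wedge,jar,peg]
Tick 7: prefer A, take nail from A; A=[drum] B=[node,oval] C=[plank,clip,tile,wedge,jar,peg,nail]
Tick 8: prefer B, take node from B; A=[drum] B=[oval] C=[plank,clip,tile,wedge,jar,peg,nail,node]
Tick 9: prefer A, take drum from A; A=[-] B=[oval] C=[plank,clip,tile,wedge,jar,peg,nail,node,drum]

Answer: 9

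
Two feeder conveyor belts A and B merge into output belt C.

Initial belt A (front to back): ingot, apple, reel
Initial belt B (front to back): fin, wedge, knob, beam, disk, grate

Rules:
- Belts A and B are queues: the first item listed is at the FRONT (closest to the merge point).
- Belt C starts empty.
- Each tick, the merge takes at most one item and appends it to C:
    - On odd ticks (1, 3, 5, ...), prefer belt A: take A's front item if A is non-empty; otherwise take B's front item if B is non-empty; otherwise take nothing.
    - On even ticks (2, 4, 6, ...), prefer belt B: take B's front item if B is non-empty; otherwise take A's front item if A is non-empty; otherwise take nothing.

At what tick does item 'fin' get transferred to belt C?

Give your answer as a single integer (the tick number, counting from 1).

Tick 1: prefer A, take ingot from A; A=[apple,reel] B=[fin,wedge,knob,beam,disk,grate] C=[ingot]
Tick 2: prefer B, take fin from B; A=[apple,reel] B=[wedge,knob,beam,disk,grate] C=[ingot,fin]

Answer: 2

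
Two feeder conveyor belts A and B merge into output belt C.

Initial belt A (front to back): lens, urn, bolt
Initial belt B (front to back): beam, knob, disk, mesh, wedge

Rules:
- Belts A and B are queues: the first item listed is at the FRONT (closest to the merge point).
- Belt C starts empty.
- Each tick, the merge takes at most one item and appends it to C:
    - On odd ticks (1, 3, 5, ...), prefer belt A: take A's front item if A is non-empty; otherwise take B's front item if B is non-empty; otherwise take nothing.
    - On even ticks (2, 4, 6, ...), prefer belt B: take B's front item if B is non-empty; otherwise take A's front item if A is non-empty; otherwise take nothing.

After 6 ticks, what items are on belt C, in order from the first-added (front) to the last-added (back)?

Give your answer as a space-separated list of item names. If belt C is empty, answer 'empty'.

Tick 1: prefer A, take lens from A; A=[urn,bolt] B=[beam,knob,disk,mesh,wedge] C=[lens]
Tick 2: prefer B, take beam from B; A=[urn,bolt] B=[knob,disk,mesh,wedge] C=[lens,beam]
Tick 3: prefer A, take urn from A; A=[bolt] B=[knob,disk,mesh,wedge] C=[lens,beam,urn]
Tick 4: prefer B, take knob from B; A=[bolt] B=[disk,mesh,wedge] C=[lens,beam,urn,knob]
Tick 5: prefer A, take bolt from A; A=[-] B=[disk,mesh,wedge] C=[lens,beam,urn,knob,bolt]
Tick 6: prefer B, take disk from B; A=[-] B=[mesh,wedge] C=[lens,beam,urn,knob,bolt,disk]

Answer: lens beam urn knob bolt disk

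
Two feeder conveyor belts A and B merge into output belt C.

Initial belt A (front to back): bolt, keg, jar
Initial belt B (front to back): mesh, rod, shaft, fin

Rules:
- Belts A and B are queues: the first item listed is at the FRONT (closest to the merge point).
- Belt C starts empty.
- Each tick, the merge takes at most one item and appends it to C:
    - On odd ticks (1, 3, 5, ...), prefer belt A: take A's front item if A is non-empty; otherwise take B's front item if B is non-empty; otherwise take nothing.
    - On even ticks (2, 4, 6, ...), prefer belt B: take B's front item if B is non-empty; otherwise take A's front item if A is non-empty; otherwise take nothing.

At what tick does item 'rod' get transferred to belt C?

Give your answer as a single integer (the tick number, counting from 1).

Answer: 4

Derivation:
Tick 1: prefer A, take bolt from A; A=[keg,jar] B=[mesh,rod,shaft,fin] C=[bolt]
Tick 2: prefer B, take mesh from B; A=[keg,jar] B=[rod,shaft,fin] C=[bolt,mesh]
Tick 3: prefer A, take keg from A; A=[jar] B=[rod,shaft,fin] C=[bolt,mesh,keg]
Tick 4: prefer B, take rod from B; A=[jar] B=[shaft,fin] C=[bolt,mesh,keg,rod]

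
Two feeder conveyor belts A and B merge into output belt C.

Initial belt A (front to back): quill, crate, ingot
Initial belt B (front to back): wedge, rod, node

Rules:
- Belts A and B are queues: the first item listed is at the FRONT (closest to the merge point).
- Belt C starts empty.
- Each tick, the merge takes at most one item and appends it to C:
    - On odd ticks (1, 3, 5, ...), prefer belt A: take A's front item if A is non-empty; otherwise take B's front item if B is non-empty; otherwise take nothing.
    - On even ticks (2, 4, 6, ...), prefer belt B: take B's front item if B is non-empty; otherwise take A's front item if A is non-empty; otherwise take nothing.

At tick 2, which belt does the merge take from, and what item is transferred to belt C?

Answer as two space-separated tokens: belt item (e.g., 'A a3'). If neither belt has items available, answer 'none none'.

Tick 1: prefer A, take quill from A; A=[crate,ingot] B=[wedge,rod,node] C=[quill]
Tick 2: prefer B, take wedge from B; A=[crate,ingot] B=[rod,node] C=[quill,wedge]

Answer: B wedge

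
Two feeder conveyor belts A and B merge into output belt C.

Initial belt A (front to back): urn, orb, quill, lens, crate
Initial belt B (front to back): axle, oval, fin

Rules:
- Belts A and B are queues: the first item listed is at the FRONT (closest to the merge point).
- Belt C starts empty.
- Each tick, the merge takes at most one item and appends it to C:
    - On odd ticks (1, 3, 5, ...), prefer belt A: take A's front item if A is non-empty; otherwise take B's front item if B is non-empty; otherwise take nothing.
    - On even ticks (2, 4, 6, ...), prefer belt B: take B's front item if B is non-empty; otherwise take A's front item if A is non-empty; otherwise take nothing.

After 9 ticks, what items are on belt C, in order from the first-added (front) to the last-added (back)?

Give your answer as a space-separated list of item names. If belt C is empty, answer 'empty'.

Answer: urn axle orb oval quill fin lens crate

Derivation:
Tick 1: prefer A, take urn from A; A=[orb,quill,lens,crate] B=[axle,oval,fin] C=[urn]
Tick 2: prefer B, take axle from B; A=[orb,quill,lens,crate] B=[oval,fin] C=[urn,axle]
Tick 3: prefer A, take orb from A; A=[quill,lens,crate] B=[oval,fin] C=[urn,axle,orb]
Tick 4: prefer B, take oval from B; A=[quill,lens,crate] B=[fin] C=[urn,axle,orb,oval]
Tick 5: prefer A, take quill from A; A=[lens,crate] B=[fin] C=[urn,axle,orb,oval,quill]
Tick 6: prefer B, take fin from B; A=[lens,crate] B=[-] C=[urn,axle,orb,oval,quill,fin]
Tick 7: prefer A, take lens from A; A=[crate] B=[-] C=[urn,axle,orb,oval,quill,fin,lens]
Tick 8: prefer B, take crate from A; A=[-] B=[-] C=[urn,axle,orb,oval,quill,fin,lens,crate]
Tick 9: prefer A, both empty, nothing taken; A=[-] B=[-] C=[urn,axle,orb,oval,quill,fin,lens,crate]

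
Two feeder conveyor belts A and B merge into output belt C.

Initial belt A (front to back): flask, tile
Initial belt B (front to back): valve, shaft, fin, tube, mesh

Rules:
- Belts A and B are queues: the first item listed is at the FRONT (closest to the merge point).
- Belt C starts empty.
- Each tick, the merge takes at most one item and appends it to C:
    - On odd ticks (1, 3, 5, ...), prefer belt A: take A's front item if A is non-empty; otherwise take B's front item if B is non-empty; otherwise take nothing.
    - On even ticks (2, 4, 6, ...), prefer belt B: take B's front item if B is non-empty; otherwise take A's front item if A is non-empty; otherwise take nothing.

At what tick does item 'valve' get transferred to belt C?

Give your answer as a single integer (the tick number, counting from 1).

Answer: 2

Derivation:
Tick 1: prefer A, take flask from A; A=[tile] B=[valve,shaft,fin,tube,mesh] C=[flask]
Tick 2: prefer B, take valve from B; A=[tile] B=[shaft,fin,tube,mesh] C=[flask,valve]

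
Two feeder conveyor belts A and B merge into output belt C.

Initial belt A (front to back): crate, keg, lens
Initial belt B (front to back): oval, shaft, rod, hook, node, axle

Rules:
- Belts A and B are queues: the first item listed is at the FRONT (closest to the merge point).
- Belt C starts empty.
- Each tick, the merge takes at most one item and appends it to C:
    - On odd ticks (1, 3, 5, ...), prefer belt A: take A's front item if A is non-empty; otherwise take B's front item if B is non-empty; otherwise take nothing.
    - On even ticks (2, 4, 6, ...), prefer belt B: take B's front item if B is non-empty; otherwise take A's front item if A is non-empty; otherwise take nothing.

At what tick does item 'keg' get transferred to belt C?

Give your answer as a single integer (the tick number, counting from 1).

Tick 1: prefer A, take crate from A; A=[keg,lens] B=[oval,shaft,rod,hook,node,axle] C=[crate]
Tick 2: prefer B, take oval from B; A=[keg,lens] B=[shaft,rod,hook,node,axle] C=[crate,oval]
Tick 3: prefer A, take keg from A; A=[lens] B=[shaft,rod,hook,node,axle] C=[crate,oval,keg]

Answer: 3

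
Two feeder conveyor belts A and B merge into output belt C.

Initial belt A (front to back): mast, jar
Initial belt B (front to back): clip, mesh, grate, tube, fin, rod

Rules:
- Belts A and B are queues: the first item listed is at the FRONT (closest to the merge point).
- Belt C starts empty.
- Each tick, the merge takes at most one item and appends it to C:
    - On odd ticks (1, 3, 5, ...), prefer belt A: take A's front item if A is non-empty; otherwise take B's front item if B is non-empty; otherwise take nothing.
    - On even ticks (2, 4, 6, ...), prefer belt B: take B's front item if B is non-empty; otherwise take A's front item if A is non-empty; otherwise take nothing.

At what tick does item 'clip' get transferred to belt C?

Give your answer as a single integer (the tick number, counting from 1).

Answer: 2

Derivation:
Tick 1: prefer A, take mast from A; A=[jar] B=[clip,mesh,grate,tube,fin,rod] C=[mast]
Tick 2: prefer B, take clip from B; A=[jar] B=[mesh,grate,tube,fin,rod] C=[mast,clip]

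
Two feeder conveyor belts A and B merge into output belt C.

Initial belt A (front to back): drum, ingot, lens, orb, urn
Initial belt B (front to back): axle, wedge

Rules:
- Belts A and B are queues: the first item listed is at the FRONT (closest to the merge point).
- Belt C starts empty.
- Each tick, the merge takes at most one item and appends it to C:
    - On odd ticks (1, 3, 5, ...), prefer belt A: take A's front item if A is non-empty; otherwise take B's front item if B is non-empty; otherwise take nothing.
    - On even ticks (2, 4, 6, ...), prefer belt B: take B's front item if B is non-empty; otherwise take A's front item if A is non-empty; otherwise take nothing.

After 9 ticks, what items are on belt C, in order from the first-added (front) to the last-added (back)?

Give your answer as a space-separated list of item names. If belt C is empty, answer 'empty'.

Tick 1: prefer A, take drum from A; A=[ingot,lens,orb,urn] B=[axle,wedge] C=[drum]
Tick 2: prefer B, take axle from B; A=[ingot,lens,orb,urn] B=[wedge] C=[drum,axle]
Tick 3: prefer A, take ingot from A; A=[lens,orb,urn] B=[wedge] C=[drum,axle,ingot]
Tick 4: prefer B, take wedge from B; A=[lens,orb,urn] B=[-] C=[drum,axle,ingot,wedge]
Tick 5: prefer A, take lens from A; A=[orb,urn] B=[-] C=[drum,axle,ingot,wedge,lens]
Tick 6: prefer B, take orb from A; A=[urn] B=[-] C=[drum,axle,ingot,wedge,lens,orb]
Tick 7: prefer A, take urn from A; A=[-] B=[-] C=[drum,axle,ingot,wedge,lens,orb,urn]
Tick 8: prefer B, both empty, nothing taken; A=[-] B=[-] C=[drum,axle,ingot,wedge,lens,orb,urn]
Tick 9: prefer A, both empty, nothing taken; A=[-] B=[-] C=[drum,axle,ingot,wedge,lens,orb,urn]

Answer: drum axle ingot wedge lens orb urn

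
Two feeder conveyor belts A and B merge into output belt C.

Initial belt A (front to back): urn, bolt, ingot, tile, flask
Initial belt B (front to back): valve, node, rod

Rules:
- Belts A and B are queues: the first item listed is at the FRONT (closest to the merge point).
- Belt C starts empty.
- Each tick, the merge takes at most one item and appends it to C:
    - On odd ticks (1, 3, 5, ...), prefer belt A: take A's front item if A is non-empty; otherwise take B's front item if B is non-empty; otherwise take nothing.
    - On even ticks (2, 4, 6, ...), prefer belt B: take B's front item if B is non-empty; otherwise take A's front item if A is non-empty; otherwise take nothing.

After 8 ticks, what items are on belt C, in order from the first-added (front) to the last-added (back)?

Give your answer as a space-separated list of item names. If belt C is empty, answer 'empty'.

Answer: urn valve bolt node ingot rod tile flask

Derivation:
Tick 1: prefer A, take urn from A; A=[bolt,ingot,tile,flask] B=[valve,node,rod] C=[urn]
Tick 2: prefer B, take valve from B; A=[bolt,ingot,tile,flask] B=[node,rod] C=[urn,valve]
Tick 3: prefer A, take bolt from A; A=[ingot,tile,flask] B=[node,rod] C=[urn,valve,bolt]
Tick 4: prefer B, take node from B; A=[ingot,tile,flask] B=[rod] C=[urn,valve,bolt,node]
Tick 5: prefer A, take ingot from A; A=[tile,flask] B=[rod] C=[urn,valve,bolt,node,ingot]
Tick 6: prefer B, take rod from B; A=[tile,flask] B=[-] C=[urn,valve,bolt,node,ingot,rod]
Tick 7: prefer A, take tile from A; A=[flask] B=[-] C=[urn,valve,bolt,node,ingot,rod,tile]
Tick 8: prefer B, take flask from A; A=[-] B=[-] C=[urn,valve,bolt,node,ingot,rod,tile,flask]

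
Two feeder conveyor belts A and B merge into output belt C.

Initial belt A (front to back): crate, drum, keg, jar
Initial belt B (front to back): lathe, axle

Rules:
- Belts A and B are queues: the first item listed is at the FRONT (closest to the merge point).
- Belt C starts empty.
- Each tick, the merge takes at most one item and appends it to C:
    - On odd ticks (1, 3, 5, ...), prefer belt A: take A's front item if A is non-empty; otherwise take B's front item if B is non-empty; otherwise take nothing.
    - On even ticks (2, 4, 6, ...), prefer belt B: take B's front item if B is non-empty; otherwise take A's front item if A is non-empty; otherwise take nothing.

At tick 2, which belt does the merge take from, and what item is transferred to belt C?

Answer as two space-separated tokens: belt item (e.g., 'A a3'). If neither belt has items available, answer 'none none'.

Tick 1: prefer A, take crate from A; A=[drum,keg,jar] B=[lathe,axle] C=[crate]
Tick 2: prefer B, take lathe from B; A=[drum,keg,jar] B=[axle] C=[crate,lathe]

Answer: B lathe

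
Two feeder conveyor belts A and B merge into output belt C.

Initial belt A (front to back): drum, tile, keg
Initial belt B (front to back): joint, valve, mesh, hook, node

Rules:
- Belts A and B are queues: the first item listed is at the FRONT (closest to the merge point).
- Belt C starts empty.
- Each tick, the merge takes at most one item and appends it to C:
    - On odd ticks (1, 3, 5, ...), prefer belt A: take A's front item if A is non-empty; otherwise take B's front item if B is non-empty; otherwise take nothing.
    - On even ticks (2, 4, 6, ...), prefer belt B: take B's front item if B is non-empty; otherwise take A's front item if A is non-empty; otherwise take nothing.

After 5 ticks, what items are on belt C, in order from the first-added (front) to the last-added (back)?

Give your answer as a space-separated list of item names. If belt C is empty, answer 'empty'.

Answer: drum joint tile valve keg

Derivation:
Tick 1: prefer A, take drum from A; A=[tile,keg] B=[joint,valve,mesh,hook,node] C=[drum]
Tick 2: prefer B, take joint from B; A=[tile,keg] B=[valve,mesh,hook,node] C=[drum,joint]
Tick 3: prefer A, take tile from A; A=[keg] B=[valve,mesh,hook,node] C=[drum,joint,tile]
Tick 4: prefer B, take valve from B; A=[keg] B=[mesh,hook,node] C=[drum,joint,tile,valve]
Tick 5: prefer A, take keg from A; A=[-] B=[mesh,hook,node] C=[drum,joint,tile,valve,keg]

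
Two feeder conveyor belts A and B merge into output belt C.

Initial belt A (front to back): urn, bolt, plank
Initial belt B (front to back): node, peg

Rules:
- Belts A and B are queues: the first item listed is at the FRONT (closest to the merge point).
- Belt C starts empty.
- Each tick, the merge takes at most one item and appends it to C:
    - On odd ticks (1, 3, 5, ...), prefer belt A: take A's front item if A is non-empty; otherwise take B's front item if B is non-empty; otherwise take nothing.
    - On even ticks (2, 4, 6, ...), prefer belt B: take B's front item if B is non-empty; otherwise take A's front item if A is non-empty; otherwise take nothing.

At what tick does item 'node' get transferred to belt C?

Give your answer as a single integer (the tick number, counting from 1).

Answer: 2

Derivation:
Tick 1: prefer A, take urn from A; A=[bolt,plank] B=[node,peg] C=[urn]
Tick 2: prefer B, take node from B; A=[bolt,plank] B=[peg] C=[urn,node]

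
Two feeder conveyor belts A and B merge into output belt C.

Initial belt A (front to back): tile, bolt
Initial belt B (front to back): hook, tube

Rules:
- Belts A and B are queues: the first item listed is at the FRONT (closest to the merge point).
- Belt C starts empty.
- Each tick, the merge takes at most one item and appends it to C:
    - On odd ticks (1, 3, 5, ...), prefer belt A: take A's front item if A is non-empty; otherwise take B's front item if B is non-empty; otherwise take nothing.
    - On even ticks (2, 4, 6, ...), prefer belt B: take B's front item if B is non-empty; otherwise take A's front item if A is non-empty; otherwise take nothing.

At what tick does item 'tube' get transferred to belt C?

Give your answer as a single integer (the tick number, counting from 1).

Answer: 4

Derivation:
Tick 1: prefer A, take tile from A; A=[bolt] B=[hook,tube] C=[tile]
Tick 2: prefer B, take hook from B; A=[bolt] B=[tube] C=[tile,hook]
Tick 3: prefer A, take bolt from A; A=[-] B=[tube] C=[tile,hook,bolt]
Tick 4: prefer B, take tube from B; A=[-] B=[-] C=[tile,hook,bolt,tube]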